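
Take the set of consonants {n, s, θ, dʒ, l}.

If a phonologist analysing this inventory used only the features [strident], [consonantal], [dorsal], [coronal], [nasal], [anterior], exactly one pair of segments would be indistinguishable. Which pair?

θ, l

/θ/ (voiceless dental fricative) and /l/ (alveolar lateral approximant) are both [−strident], [+consonantal], [−dorsal], [+coronal], [−nasal], [+anterior], so none of the listed features separates them. (They do differ in [sonorant], [voice] and [lateral], which are not among the given features.) Every other pair in the inventory differs on at least one listed feature.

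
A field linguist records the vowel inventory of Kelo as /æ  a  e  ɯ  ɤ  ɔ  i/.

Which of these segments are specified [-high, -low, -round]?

e, ɤ

Checking each segment against [-high], [-low], [-round]: /e/ (mid front unrounded tense vowel), /ɤ/ (mid back unrounded tense vowel) satisfy every feature; every other segment in the inventory fails at least one.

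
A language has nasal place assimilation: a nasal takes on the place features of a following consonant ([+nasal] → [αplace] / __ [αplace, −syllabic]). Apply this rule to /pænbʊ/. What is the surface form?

The only nasal preceding a consonant is /n/ before /b/. /b/ is [+labial], so /n/ → /m/, giving [pæmbʊ].

[pæmbʊ]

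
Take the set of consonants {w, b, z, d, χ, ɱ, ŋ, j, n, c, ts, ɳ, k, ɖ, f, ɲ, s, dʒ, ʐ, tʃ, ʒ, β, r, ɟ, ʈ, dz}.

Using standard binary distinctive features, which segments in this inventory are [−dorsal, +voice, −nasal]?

Checking each segment against [−dorsal], [+voice], [−nasal]: /b/ (voiced bilabial stop), /z/ (voiced alveolar fricative), /d/ (voiced alveolar stop), /ɖ/ (voiced retroflex stop), /dʒ/ (voiced postalveolar affricate), /ʐ/ (voiced retroflex fricative), among others, satisfy every feature; every other segment in the inventory fails at least one.

b, z, d, ɖ, dʒ, ʐ, ʒ, β, r, dz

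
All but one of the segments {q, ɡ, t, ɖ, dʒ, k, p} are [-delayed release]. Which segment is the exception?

Every segment except /dʒ/ is [-delayed release]. /dʒ/ (voiced postalveolar affricate) is [+delayed release], so it is the exception.

dʒ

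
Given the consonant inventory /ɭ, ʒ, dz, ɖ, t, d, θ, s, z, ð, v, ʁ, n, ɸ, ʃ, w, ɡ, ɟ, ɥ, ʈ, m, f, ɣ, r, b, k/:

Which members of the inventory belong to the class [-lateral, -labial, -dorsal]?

Eliminate segments failing any feature: /ɭ/ is [+lateral]; /v, ɸ, w, ɥ, m, f, b/ are [+labial]; /ʁ, ɡ, ɟ, ɣ, k/ are [+dorsal]. The remaining /ʒ, dz, ɖ, t, d, θ, s, z, ð, n, ʃ, ʈ, r/ satisfy [-lateral], [-labial], [-dorsal].

ʒ, dz, ɖ, t, d, θ, s, z, ð, n, ʃ, ʈ, r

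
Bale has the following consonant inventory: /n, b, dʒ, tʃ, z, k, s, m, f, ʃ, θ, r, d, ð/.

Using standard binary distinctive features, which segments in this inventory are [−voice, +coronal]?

tʃ, s, ʃ, θ

Eliminate segments failing any feature: /n, b, dʒ, z, m, r, d, ð/ are [+voice]; /k, f/ are [−coronal]. The remaining /tʃ, s, ʃ, θ/ satisfy [−voice], [+coronal].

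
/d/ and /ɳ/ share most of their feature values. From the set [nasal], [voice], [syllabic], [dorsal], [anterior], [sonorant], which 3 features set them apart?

The two segments share [+voice], [−syllabic], [−dorsal]. The only features from the list on which they differ: /d/ is [−sonorant] while /ɳ/ is [+sonorant]; /d/ is [−nasal] while /ɳ/ is [+nasal]; /d/ is [+anterior] while /ɳ/ is [−anterior].

[sonorant], [nasal], [anterior]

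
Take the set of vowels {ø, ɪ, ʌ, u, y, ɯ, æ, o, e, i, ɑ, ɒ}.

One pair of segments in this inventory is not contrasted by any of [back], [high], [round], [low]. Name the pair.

ɪ, i

On the given features, /ɪ/ and /i/ have an identical profile: [−back], [+high], [−round], [−low]. No other two segments in the inventory coincide on all 4 features. (They do differ in [tense], which is not among the given features.)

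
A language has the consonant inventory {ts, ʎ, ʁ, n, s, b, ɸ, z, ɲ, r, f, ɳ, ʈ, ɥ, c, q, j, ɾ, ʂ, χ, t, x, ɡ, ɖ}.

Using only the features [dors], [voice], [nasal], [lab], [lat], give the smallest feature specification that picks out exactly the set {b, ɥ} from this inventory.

[+voice, +lab]

The class [+voice], [+labial] has exactly /b, ɥ/ as its extension in this inventory. No smaller conjunction from the listed features achieves this: [+labial] alone would also admit /ɸ, f/; [+voice] alone would also admit /ʎ, ʁ, n, z, …/; and checking the remaining single features turns up none with this extension.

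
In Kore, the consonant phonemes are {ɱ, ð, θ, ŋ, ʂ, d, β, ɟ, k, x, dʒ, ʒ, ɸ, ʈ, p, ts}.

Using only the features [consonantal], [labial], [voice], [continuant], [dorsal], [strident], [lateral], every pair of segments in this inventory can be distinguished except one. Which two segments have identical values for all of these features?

ɟ, ŋ

Both /ɟ/ and /ŋ/ are [+consonantal], [−labial], [+voice], [−continuant], [+dorsal], [−strident], [−lateral]. Since the list omits [sonorant], [nasal] and [back] — which do distinguish the voiced palatal stop from the velar nasal — this pair collapses; all other pairs remain distinct.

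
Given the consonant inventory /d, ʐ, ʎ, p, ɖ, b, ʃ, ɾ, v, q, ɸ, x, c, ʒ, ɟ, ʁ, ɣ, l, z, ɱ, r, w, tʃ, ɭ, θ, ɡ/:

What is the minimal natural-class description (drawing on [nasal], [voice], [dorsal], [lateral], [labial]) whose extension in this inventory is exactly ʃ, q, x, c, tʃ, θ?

The class [−voice], [−labial] has exactly /ʃ, q, x, c, tʃ, θ/ as its extension in this inventory. No smaller conjunction from the listed features achieves this: [−labial] alone would also admit /d, ʐ, ʎ, ɖ, …/; [−voice] alone would also admit /p, ɸ/; and checking the remaining single features turns up none with this extension.

[−voice, −labial]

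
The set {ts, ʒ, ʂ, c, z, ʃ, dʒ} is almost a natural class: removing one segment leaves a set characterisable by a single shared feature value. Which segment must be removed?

The remaining segments after removing /c/ share [+strident]; /c/ (voiceless palatal stop) is [-strident]. For every other candidate removal, the leftover set fails to share any single feature value that the removed segment lacks.

c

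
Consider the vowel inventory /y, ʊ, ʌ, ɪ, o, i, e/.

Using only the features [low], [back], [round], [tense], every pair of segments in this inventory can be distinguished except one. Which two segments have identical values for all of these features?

i, e

Both /i/ and /e/ are [−low], [−back], [−round], [+tense]. Since the list omits [high] — which does distinguish the high front unrounded tense vowel from the mid front unrounded tense vowel — this pair collapses; all other pairs remain distinct.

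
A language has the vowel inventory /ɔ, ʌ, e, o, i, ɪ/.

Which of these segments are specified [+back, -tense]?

The [+back] segments are /ɔ, ʌ, o/.
Intersecting with [-tense] leaves /ɔ, ʌ/.

ɔ, ʌ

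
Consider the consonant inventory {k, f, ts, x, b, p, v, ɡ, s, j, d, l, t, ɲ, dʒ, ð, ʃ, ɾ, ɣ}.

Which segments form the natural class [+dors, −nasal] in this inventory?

k, x, ɡ, j, ɣ

Eliminate segments failing any feature: /f, ts, b, p, v, s, d, l, t, dʒ, ð, ʃ, ɾ/ are [−dorsal]; /ɲ/ is [+nasal]. The remaining /k, x, ɡ, j, ɣ/ satisfy [+dorsal], [−nasal].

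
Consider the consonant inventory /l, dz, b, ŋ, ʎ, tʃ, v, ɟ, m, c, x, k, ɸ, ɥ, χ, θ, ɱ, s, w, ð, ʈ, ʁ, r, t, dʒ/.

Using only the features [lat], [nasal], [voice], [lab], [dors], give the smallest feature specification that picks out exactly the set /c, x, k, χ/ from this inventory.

[-voice, +dors]

Every target segment is [-voice], [+dorsal]; each remaining inventory member fails at least one of these. Each conjunct is needed — [+dorsal] alone would also admit /ŋ, ʎ, ɟ, ɥ, …/; [-voice] alone would also admit /tʃ, ɸ, θ, s, …/ — and no other single listed feature has exactly this extension, so two is the minimum.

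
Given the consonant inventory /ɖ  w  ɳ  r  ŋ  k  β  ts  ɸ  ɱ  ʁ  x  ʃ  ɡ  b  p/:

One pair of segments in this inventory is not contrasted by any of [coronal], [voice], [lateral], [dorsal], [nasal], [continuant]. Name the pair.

/ʁ/ (voiced uvular fricative) and /w/ (labial-velar glide) are both [−coronal], [+voice], [−lateral], [+dorsal], [−nasal], [+continuant], so none of the listed features separates them. (They do differ in [labial], [round] and [high], which are not among the given features.) Every other pair in the inventory differs on at least one listed feature.

ʁ, w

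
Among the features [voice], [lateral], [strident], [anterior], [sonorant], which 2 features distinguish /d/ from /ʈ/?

[voice], [anterior]

/d/ (voiced alveolar stop) and /ʈ/ (voiceless retroflex stop) agree on [−lateral], [−strident], [−sonorant]. They differ on [voice] (/d/ [+], /ʈ/ [−]), [anterior] (/d/ [+], /ʈ/ [−]).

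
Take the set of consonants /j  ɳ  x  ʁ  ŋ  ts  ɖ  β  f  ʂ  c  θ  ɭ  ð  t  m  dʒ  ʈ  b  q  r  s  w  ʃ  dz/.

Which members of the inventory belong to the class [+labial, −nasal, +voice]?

β, b, w

Eliminate segments failing any feature: /j, ɳ, x, ʁ, ŋ, ts, ɖ, ʂ, c, θ, ɭ, ð, t, dʒ, ʈ, q, r, s, ʃ, dz/ are [−labial]; /f/ is [−voice]; /m/ is [+nasal]. The remaining /β, b, w/ satisfy [+labial], [−nasal], [+voice].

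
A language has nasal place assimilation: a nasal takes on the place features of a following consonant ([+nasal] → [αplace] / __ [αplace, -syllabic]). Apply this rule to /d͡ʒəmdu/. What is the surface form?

The only nasal preceding a consonant is /m/ before /d/. /d/ is [+coronal], so /m/ → /n/, giving [d͡ʒəndu].

[d͡ʒəndu]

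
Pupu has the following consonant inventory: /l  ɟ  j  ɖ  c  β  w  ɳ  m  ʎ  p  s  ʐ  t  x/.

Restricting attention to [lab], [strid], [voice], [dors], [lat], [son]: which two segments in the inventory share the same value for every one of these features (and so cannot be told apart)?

On the given features, /x/ and /c/ have an identical profile: [-labial], [-strident], [-voice], [+dorsal], [-lateral], [-sonorant]. No other two segments in the inventory coincide on all 6 features. (They do differ in [continuant] and [back], which are not among the given features.)

x, c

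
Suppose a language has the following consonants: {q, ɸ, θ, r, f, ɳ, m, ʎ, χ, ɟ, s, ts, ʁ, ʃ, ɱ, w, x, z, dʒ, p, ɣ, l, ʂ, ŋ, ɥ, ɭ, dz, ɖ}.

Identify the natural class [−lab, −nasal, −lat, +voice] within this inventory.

First, the [−labial] segments are /q, θ, r, ɳ, ʎ, χ, ɟ, s, ts, ʁ, ʃ, x, z, dʒ, ɣ, l, ʂ, ŋ, ɭ, dz, ɖ/.
Among these, [−nasal] gives /q, θ, r, ʎ, χ, ɟ, s, ts, ʁ, ʃ, x, z, dʒ, ɣ, l, ʂ, ɭ, dz, ɖ/.
Then [−lateral] gives /q, θ, r, χ, ɟ, s, ts, ʁ, ʃ, x, z, dʒ, ɣ, ʂ, dz, ɖ/.
Of those, [+voice] leaves /r, ɟ, ʁ, z, dʒ, ɣ, dz, ɖ/.

r, ɟ, ʁ, z, dʒ, ɣ, dz, ɖ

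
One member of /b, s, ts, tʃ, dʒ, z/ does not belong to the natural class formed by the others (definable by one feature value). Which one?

b

/s, z, dʒ, ts, tʃ/ are all [+strident], but /b/ (voiced bilabial stop) is [−strident]. No other single segment can be removed to leave a set sharing one feature value that the removed segment lacks, so /b/ is the odd one out.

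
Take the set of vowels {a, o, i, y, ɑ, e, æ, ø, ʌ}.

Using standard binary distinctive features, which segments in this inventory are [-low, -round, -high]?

e, ʌ

Checking each segment against [-low], [-round], [-high]: /e/ (mid front unrounded tense vowel), /ʌ/ (mid back unrounded lax vowel) satisfy every feature; every other segment in the inventory fails at least one.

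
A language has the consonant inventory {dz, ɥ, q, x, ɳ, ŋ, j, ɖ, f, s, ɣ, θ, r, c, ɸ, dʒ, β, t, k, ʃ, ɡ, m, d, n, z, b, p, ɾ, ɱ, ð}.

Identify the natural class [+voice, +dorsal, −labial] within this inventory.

Among the inventory, the [+voice] segments are /dz, ɥ, ɳ, ŋ, j, ɖ, ɣ, r, dʒ, β, ɡ, m, d, n, z, b, ɾ, ɱ, ð/.
Within that set, [+dorsal] gives /ɥ, ŋ, j, ɣ, ɡ/.
Within that set, [−labial] leaves /ŋ, j, ɣ, ɡ/.

ŋ, j, ɣ, ɡ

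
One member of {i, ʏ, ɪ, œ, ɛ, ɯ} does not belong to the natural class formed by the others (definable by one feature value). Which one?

ɯ

[back] groups all but one: /œ, ɛ, i, ɪ, ʏ/ share [−back] while /ɯ/ (high back unrounded vowel) alone is [+back]. Removing any other segment would not leave a single-feature class that excludes it.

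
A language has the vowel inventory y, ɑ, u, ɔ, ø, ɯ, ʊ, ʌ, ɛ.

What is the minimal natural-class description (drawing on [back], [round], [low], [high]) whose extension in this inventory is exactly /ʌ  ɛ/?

/ʌ, ɛ/ are all [−high], [−low], [−round], and no other segment in the inventory matches all three values. Dropping any one of them over-generates: [−low, −round] alone would also admit /ɯ/; [−high, −round] alone would also admit /ɑ/; [−high, −low] alone would also admit /ɔ, ø/. No other combination of two listed features picks out exactly this set either, so fewer than three features will not do.

[−high, −low, −round]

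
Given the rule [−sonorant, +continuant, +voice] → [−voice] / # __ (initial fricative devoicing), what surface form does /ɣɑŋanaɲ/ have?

[xɑŋanaɲ]

The only segment in the rule's environment that also matches [−sonorant, +continuant, +voice] is /ɣ/. Applying [−voice] turns the voiced velar fricative into /x/ (voiceless velar fricative), giving [xɑŋanaɲ].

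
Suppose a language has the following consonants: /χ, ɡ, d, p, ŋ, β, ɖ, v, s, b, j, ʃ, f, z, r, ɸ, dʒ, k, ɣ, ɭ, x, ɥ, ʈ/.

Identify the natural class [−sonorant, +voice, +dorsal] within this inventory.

ɡ, ɣ

The [−sonorant] segments are /χ, ɡ, d, p, β, ɖ, v, s, b, ʃ, f, z, ɸ, dʒ, k, ɣ, x, ʈ/.
Among these, [+voice] gives /ɡ, d, β, ɖ, v, b, z, dʒ, ɣ/.
Then [+dorsal] leaves /ɡ, ɣ/.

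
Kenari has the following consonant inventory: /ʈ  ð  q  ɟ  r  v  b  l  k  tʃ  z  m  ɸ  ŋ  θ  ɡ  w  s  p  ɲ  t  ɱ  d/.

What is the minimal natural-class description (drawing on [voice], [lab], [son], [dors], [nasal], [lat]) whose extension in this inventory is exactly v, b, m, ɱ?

[+voice, +lab, -dors]

/v, b, m, ɱ/ are all [+voice], [+labial], [-dorsal], and no other segment in the inventory matches all three values. Dropping any one of them over-generates: [+labial, -dorsal] alone would also admit /ɸ, p/; [+voice, -dorsal] alone would also admit /ð, r, l, z, …/; [+voice, +labial] alone would also admit /w/. No other combination of two listed features picks out exactly this set either, so fewer than three features will not do.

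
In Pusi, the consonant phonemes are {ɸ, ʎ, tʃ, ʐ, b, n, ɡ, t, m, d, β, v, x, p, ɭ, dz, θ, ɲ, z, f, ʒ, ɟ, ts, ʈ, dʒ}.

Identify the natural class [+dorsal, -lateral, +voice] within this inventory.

Among the inventory, the [+dorsal] segments are /ʎ, ɡ, x, ɲ, ɟ/.
Of those, [-lateral] gives /ɡ, x, ɲ, ɟ/.
Of those, [+voice] leaves /ɡ, ɲ, ɟ/.

ɡ, ɲ, ɟ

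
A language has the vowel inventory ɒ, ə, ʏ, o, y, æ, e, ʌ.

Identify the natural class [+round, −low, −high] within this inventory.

Checking each segment against [+round], [−low], [−high]: /o/ (mid back rounded tense vowel) satisfies every feature; every other segment in the inventory fails at least one.

o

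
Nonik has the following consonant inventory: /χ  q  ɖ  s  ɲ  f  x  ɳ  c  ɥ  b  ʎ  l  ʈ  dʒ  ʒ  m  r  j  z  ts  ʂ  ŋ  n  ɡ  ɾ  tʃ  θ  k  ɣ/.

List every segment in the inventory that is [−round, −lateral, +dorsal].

χ, q, ɲ, x, c, j, ŋ, ɡ, k, ɣ

Eliminate segments failing any feature: /ɖ, s, f, ɳ, b, ʈ, dʒ, ʒ, m, r, z, ts, ʂ, n, ɾ, tʃ, θ/ are [−dorsal]; /ɥ/ is [+round]; /ʎ, l/ are [+lateral]. The remaining /χ, q, ɲ, x, c, j, ŋ, ɡ, k, ɣ/ satisfy [−round], [−lateral], [+dorsal].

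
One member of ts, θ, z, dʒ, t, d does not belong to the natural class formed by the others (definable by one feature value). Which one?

[anterior] groups all but one: /d, ts, θ, t, z/ share [+anterior] while /dʒ/ (voiced postalveolar affricate) alone is [-anterior]. Removing any other segment would not leave a single-feature class that excludes it.

dʒ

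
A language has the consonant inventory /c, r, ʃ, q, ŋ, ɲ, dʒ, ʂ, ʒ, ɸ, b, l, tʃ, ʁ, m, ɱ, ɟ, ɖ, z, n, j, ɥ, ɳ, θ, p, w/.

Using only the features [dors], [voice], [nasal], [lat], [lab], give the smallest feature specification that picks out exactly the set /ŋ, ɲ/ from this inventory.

Every target segment is [+nasal], [+dorsal]; each remaining inventory member fails at least one of these. Each conjunct is needed — [+dorsal] alone would also admit /c, q, ʁ, ɟ, …/; [+nasal] alone would also admit /m, ɱ, n, ɳ/ — and no other single listed feature has exactly this extension, so two is the minimum.

[+nasal, +dors]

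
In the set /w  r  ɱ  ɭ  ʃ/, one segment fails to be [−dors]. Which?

w

/w/ is the labial-velar glide, which is [+dorsal]; the rest — /ɭ, ɱ, ʃ, r/ — are [−dorsal].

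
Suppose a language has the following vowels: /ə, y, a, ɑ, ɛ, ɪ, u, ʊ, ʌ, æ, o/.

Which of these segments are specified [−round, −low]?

Eliminate segments failing any feature: /y, u, ʊ, o/ are [+round]; /a, ɑ, æ/ are [+low]. The remaining /ə, ɛ, ɪ, ʌ/ satisfy [−round], [−low].

ə, ɛ, ɪ, ʌ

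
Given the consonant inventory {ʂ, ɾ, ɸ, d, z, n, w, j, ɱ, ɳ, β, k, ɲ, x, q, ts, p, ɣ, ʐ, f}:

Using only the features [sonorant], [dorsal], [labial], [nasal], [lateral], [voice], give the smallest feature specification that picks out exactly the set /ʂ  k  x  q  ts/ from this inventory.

The class [−voice], [−labial] has exactly /ʂ, k, x, q, ts/ as its extension in this inventory. No smaller conjunction from the listed features achieves this: [−labial] alone would also admit /ɾ, d, z, n, …/; [−voice] alone would also admit /ɸ, p, f/; and checking the remaining single features turns up none with this extension.

[−voice, −labial]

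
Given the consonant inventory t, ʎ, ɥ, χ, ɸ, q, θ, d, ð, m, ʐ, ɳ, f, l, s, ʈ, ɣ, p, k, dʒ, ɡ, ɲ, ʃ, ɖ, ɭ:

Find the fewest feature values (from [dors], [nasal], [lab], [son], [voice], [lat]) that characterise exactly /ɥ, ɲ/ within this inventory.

[+son, −lat, +dors]

The class [+sonorant], [−lateral], [+dorsal] has exactly /ɥ, ɲ/ as its extension in this inventory. No smaller conjunction from the listed features achieves this: [−lateral, +dorsal] alone would also admit /χ, q, ɣ, k, …/; [+sonorant, +dorsal] alone would also admit /ʎ/; [+sonorant, −lateral] alone would also admit /m, ɳ/; and checking the remaining two-feature bundles turns up none with this extension.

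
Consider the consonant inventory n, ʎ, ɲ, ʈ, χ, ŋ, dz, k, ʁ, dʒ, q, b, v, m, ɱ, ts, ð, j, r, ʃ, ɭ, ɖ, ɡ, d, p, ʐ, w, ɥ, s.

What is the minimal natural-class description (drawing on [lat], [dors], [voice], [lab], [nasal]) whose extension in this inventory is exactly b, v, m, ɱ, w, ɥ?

[+voice, +lab]

The class [+voice], [+labial] has exactly /b, v, m, ɱ, w, ɥ/ as its extension in this inventory. No smaller conjunction from the listed features achieves this: [+labial] alone would also admit /p/; [+voice] alone would also admit /n, ʎ, ɲ, ŋ, …/; and checking the remaining single features turns up none with this extension.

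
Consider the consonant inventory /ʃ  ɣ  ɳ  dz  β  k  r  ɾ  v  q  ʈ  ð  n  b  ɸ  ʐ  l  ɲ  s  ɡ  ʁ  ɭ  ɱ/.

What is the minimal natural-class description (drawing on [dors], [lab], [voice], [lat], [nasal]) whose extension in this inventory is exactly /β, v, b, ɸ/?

[−nasal, +lab]

/β, v, b, ɸ/ are all [−nasal], [+labial], and no other segment in the inventory matches both values. Dropping any one of them over-generates: [+labial] alone would also admit /ɱ/; [−nasal] alone would also admit /ʃ, ɣ, dz, k, …/. No other single listed feature picks out exactly this set either, so fewer than two features will not do.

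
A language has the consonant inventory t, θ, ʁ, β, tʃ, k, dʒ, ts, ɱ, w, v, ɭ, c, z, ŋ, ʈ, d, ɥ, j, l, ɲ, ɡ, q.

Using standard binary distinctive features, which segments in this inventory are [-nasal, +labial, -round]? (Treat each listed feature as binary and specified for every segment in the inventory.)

Among the inventory, the [-nasal] segments are /t, θ, ʁ, β, tʃ, k, dʒ, ts, w, v, ɭ, c, z, ʈ, d, ɥ, j, l, ɡ, q/.
Within that set, [+labial] gives /β, w, v, ɥ/.
Within that set, [-round] leaves /β, v/.

β, v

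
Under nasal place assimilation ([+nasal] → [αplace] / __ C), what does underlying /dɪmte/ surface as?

The only nasal preceding a consonant is /m/ before /t/. /t/ is [+coronal], so /m/ → /n/, giving [dɪnte].

[dɪnte]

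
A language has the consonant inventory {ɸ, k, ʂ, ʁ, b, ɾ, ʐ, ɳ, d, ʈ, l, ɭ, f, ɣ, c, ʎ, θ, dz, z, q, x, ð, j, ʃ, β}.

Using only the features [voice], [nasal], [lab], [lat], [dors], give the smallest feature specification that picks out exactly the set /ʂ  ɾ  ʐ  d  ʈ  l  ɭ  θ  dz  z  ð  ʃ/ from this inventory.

/ʂ, ɾ, ʐ, d, ʈ, l, ɭ, θ, dz, z, ð, ʃ/ are all [−nasal], [−labial], [−dorsal], and no other segment in the inventory matches all three values. Dropping any one of them over-generates: [−labial, −dorsal] alone would also admit /ɳ/; [−nasal, −dorsal] alone would also admit /ɸ, b, f, β/; [−nasal, −labial] alone would also admit /k, ʁ, ɣ, c, …/. No other combination of two listed features picks out exactly this set either, so fewer than three features will not do.

[−nasal, −lab, −dors]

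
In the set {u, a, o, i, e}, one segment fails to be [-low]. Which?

/a/ is the low unrounded vowel, which is [+low]; the rest — /u, e, i, o/ — are [-low].

a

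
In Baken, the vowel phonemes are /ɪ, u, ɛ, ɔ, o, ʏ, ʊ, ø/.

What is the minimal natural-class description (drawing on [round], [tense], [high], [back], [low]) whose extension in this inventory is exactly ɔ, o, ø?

The class [-high], [+round] has exactly /ɔ, o, ø/ as its extension in this inventory. No smaller conjunction from the listed features achieves this: [+round] alone would also admit /u, ʏ, ʊ/; [-high] alone would also admit /ɛ/; and checking the remaining single features turns up none with this extension.

[-high, +round]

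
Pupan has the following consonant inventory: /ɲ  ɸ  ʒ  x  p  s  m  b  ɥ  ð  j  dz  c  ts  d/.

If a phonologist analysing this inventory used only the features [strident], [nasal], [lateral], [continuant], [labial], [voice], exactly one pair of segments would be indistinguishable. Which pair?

ð, j

Both /ð/ and /j/ are [-strident], [-nasal], [-lateral], [+continuant], [-labial], [+voice]. Since the list omits [sonorant] and [dorsal] — which do distinguish the voiced dental fricative from the palatal glide — this pair collapses; all other pairs remain distinct.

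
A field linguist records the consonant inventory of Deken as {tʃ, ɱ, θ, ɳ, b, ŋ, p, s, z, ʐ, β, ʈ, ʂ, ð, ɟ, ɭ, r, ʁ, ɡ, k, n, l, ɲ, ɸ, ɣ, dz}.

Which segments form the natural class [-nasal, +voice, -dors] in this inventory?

b, z, ʐ, β, ð, ɭ, r, l, dz

Checking each segment against [-nasal], [+voice], [-dorsal]: /b/ (voiced bilabial stop), /z/ (voiced alveolar fricative), /ʐ/ (voiced retroflex fricative), /β/ (voiced bilabial fricative), /ð/ (voiced dental fricative), /ɭ/ (retroflex lateral approximant), among others, satisfy every feature; every other segment in the inventory fails at least one.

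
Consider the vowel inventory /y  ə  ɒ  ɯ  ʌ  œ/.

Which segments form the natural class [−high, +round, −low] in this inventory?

œ

Checking each segment against [−high], [+round], [−low]: /œ/ (mid front rounded lax vowel) satisfies every feature; every other segment in the inventory fails at least one.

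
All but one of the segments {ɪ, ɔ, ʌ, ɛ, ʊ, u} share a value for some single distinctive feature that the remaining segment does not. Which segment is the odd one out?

u

/ʌ, ɪ, ɛ, ɔ, ʊ/ are all [−tense], but /u/ (high back rounded tense vowel) is [+tense]. No other single segment can be removed to leave a set sharing one feature value that the removed segment lacks, so /u/ is the odd one out.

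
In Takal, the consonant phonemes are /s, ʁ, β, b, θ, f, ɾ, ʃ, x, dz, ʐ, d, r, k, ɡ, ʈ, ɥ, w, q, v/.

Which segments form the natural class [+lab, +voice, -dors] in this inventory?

β, b, v

Among the inventory, the [+labial] segments are /β, b, f, ɥ, w, v/.
Of those, [+voice] gives /β, b, ɥ, w, v/.
Intersecting with [-dorsal] leaves /β, b, v/.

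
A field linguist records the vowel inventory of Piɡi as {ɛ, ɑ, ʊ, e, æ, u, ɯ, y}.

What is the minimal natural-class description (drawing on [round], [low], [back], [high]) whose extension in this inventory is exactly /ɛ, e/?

/ɛ, e/ are all [-high], [-low], and no other segment in the inventory matches both values. Dropping any one of them over-generates: [-low] alone would also admit /ʊ, u, ɯ, y/; [-high] alone would also admit /ɑ, æ/. No other single listed feature picks out exactly this set either, so fewer than two features will not do.

[-high, -low]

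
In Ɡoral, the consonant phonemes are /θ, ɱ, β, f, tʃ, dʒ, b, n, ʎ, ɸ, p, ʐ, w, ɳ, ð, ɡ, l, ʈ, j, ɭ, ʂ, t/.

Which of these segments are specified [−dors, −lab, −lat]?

θ, tʃ, dʒ, n, ʐ, ɳ, ð, ʈ, ʂ, t

Checking each segment against [−dorsal], [−labial], [−lateral]: /θ/ (voiceless dental fricative), /tʃ/ (voiceless postalveolar affricate), /dʒ/ (voiced postalveolar affricate), /n/ (alveolar nasal), /ʐ/ (voiced retroflex fricative), /ɳ/ (retroflex nasal), among others, satisfy every feature; every other segment in the inventory fails at least one.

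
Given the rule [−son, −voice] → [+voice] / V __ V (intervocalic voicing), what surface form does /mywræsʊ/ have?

[mywræzʊ]

/s/ satisfies [−son, −voice] and sits in V __ V. The [+voice] counterpart of the voiceless alveolar fricative is /z/. Other segments in /mywræsʊ/ either fail the structural description or are not in the environment, so the surface form is [mywræzʊ].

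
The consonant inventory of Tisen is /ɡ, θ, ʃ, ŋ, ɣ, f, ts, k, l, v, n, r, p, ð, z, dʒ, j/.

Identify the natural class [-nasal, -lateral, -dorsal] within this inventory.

θ, ʃ, f, ts, v, r, p, ð, z, dʒ

Checking each segment against [-nasal], [-lateral], [-dorsal]: /θ/ (voiceless dental fricative), /ʃ/ (voiceless postalveolar fricative), /f/ (voiceless labiodental fricative), /ts/ (voiceless alveolar affricate), /v/ (voiced labiodental fricative), /r/ (alveolar trill), among others, satisfy every feature; every other segment in the inventory fails at least one.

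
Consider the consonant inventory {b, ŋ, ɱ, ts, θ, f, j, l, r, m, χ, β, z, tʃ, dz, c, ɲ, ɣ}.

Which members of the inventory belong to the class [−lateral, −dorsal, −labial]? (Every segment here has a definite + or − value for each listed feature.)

Checking each segment against [−lateral], [−dorsal], [−labial]: /ts/ (voiceless alveolar affricate), /θ/ (voiceless dental fricative), /r/ (alveolar trill), /z/ (voiced alveolar fricative), /tʃ/ (voiceless postalveolar affricate), /dz/ (voiced alveolar affricate) satisfy every feature; every other segment in the inventory fails at least one.

ts, θ, r, z, tʃ, dz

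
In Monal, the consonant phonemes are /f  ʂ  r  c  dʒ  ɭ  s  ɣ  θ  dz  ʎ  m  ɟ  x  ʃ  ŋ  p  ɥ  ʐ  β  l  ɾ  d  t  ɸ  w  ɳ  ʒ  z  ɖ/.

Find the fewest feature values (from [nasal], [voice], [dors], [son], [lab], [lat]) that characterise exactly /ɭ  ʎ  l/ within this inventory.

/ɭ, ʎ, l/ are exactly the [+lateral] segments in the inventory, so a single feature suffices.

[+lat]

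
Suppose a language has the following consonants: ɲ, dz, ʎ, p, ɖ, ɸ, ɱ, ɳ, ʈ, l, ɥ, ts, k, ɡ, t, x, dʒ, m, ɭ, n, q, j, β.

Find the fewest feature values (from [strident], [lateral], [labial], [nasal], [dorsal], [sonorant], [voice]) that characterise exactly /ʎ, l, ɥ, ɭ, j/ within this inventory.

/ʎ, l, ɥ, ɭ, j/ are all [+sonorant], [−nasal], and no other segment in the inventory matches both values. Dropping any one of them over-generates: [−nasal] alone would also admit /dz, p, ɖ, ɸ, …/; [+sonorant] alone would also admit /ɲ, ɱ, ɳ, m, …/. No other single listed feature picks out exactly this set either, so fewer than two features will not do.

[+sonorant, −nasal]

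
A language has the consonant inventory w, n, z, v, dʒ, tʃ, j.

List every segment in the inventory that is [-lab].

n, z, dʒ, tʃ, j

The [-labial] segments here are /n, z, dʒ, tʃ, j/; the remaining /w, v/ are [+labial].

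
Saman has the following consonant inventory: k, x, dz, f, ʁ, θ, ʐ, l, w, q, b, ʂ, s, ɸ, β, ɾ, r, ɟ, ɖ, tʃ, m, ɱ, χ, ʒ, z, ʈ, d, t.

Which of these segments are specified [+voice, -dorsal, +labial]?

b, β, m, ɱ

The [+voice] segments are /dz, ʁ, ʐ, l, w, b, β, ɾ, r, ɟ, ɖ, m, ɱ, ʒ, z, d/.
Within that set, [-dorsal] gives /dz, ʐ, l, b, β, ɾ, r, ɖ, m, ɱ, ʒ, z, d/.
Then [+labial] leaves /b, β, m, ɱ/.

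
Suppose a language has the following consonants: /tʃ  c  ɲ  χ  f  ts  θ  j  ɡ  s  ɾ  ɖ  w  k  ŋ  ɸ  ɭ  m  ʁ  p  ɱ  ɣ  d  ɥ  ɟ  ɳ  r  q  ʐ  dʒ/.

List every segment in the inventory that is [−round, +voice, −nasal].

Checking each segment against [−round], [+voice], [−nasal]: /j/ (palatal glide), /ɡ/ (voiced velar stop), /ɾ/ (alveolar tap), /ɖ/ (voiced retroflex stop), /ɭ/ (retroflex lateral approximant), /ʁ/ (voiced uvular fricative), among others, satisfy every feature; every other segment in the inventory fails at least one.

j, ɡ, ɾ, ɖ, ɭ, ʁ, ɣ, d, ɟ, r, ʐ, dʒ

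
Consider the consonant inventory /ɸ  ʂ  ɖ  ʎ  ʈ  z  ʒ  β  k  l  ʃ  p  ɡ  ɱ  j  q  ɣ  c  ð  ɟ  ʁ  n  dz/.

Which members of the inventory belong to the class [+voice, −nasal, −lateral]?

Eliminate segments failing any feature: /ɸ, ʂ, ʈ, k, ʃ, p, q, c/ are [−voice]; /ʎ, l/ are [+lateral]; /ɱ, n/ are [+nasal]. The remaining /ɖ, z, ʒ, β, ɡ, j, ɣ, ð, ɟ, ʁ, dz/ satisfy [+voice], [−nasal], [−lateral].

ɖ, z, ʒ, β, ɡ, j, ɣ, ð, ɟ, ʁ, dz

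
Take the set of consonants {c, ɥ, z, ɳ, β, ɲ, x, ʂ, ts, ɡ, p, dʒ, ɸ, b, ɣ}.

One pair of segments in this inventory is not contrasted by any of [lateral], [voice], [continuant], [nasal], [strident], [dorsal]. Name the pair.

ɣ, ɥ

Both /ɣ/ and /ɥ/ are [−lateral], [+voice], [+continuant], [−nasal], [−strident], [+dorsal]. Since the list omits [sonorant], [labial], [round] and [back] — which do distinguish the voiced velar fricative from the labial-palatal glide — this pair collapses; all other pairs remain distinct.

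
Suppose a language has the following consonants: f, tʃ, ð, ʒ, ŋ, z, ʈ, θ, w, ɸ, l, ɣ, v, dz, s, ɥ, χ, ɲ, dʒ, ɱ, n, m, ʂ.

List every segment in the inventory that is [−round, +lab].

The [−round] segments are /f, tʃ, ð, ʒ, ŋ, z, ʈ, θ, ɸ, l, ɣ, v, dz, s, χ, ɲ, dʒ, ɱ, n, m, ʂ/.
Within that set, [+labial] leaves /f, ɸ, v, ɱ, m/.

f, ɸ, v, ɱ, m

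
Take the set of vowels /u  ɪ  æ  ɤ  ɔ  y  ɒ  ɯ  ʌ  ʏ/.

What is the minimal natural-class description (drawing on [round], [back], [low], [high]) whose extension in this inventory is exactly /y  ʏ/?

/y, ʏ/ are all [-back], [+round], and no other segment in the inventory matches both values. Dropping any one of them over-generates: [+round] alone would also admit /u, ɔ, ɒ/; [-back] alone would also admit /ɪ, æ/. No other single listed feature picks out exactly this set either, so fewer than two features will not do.

[-back, +round]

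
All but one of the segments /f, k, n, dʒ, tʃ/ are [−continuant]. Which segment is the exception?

/k, n, tʃ, dʒ/ are all [−continuant]; /f/ (voiceless labiodental fricative) is [+continuant].

f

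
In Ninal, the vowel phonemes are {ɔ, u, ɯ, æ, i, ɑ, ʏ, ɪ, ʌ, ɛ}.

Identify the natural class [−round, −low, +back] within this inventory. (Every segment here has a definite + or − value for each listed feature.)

ɯ, ʌ

Eliminate segments failing any feature: /ɔ, u, ʏ/ are [+round]; /æ, ɑ/ are [+low]; /i, ɪ, ɛ/ are [−back]. The remaining /ɯ, ʌ/ satisfy [−round], [−low], [+back].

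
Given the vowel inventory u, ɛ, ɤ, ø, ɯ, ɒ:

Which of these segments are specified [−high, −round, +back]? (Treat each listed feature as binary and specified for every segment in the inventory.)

ɤ

The [−high] segments are /ɛ, ɤ, ø, ɒ/.
Of those, [−round] gives /ɛ, ɤ/.
Intersecting with [+back] leaves /ɤ/.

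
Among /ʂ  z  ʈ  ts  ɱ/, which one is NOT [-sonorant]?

/ɱ/ is the labiodental nasal, which is [+sonorant]; the rest — /ʂ, z, ʈ, ts/ — are [-sonorant].

ɱ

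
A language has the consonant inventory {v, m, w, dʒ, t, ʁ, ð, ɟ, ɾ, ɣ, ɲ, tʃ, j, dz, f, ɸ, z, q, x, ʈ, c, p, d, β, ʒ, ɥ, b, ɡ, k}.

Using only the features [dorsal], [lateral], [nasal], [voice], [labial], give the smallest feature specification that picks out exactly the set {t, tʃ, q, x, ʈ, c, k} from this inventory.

/t, tʃ, q, x, ʈ, c, k/ are all [−voice], [−labial], and no other segment in the inventory matches both values. Dropping any one of them over-generates: [−labial] alone would also admit /dʒ, ʁ, ð, ɟ, …/; [−voice] alone would also admit /f, ɸ, p/. No other single listed feature picks out exactly this set either, so fewer than two features will not do.

[−voice, −labial]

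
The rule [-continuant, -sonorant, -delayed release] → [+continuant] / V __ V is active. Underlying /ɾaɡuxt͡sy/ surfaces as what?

/ɡ/ satisfies [-continuant, -sonorant, -delayed release] and sits in V __ V. The [+continuant] counterpart of the voiced velar stop is /ɣ/. Other segments in /ɾaɡuxt͡sy/ either fail the structural description or are not in the environment, so the surface form is [ɾaɣuxt͡sy].

[ɾaɣuxt͡sy]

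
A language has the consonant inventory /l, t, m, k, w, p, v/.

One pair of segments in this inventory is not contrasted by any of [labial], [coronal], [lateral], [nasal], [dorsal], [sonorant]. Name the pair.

v, p

/v/ (voiced labiodental fricative) and /p/ (voiceless bilabial stop) are both [+labial], [−coronal], [−lateral], [−nasal], [−dorsal], [−sonorant], so none of the listed features separates them. (They do differ in [voice] and [continuant], which are not among the given features.) Every other pair in the inventory differs on at least one listed feature.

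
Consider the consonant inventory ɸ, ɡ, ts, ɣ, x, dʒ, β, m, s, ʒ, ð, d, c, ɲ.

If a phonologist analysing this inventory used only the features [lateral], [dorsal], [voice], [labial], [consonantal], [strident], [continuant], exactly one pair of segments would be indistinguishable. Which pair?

ɡ, ɲ

/ɡ/ (voiced velar stop) and /ɲ/ (palatal nasal) are both [-lateral], [+dorsal], [+voice], [-labial], [+consonantal], [-strident], [-continuant], so none of the listed features separates them. (They do differ in [sonorant], [nasal] and [back], which are not among the given features.) Every other pair in the inventory differs on at least one listed feature.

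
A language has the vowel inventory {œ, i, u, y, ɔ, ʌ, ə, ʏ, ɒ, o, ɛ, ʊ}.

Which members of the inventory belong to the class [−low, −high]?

œ, ɔ, ʌ, ə, o, ɛ

Checking each segment against [−low], [−high]: /œ/ (mid front rounded lax vowel), /ɔ/ (mid back rounded lax vowel), /ʌ/ (mid back unrounded lax vowel), /ə/ (mid central vowel (schwa)), /o/ (mid back rounded tense vowel), /ɛ/ (mid front unrounded lax vowel) satisfy every feature; every other segment in the inventory fails at least one.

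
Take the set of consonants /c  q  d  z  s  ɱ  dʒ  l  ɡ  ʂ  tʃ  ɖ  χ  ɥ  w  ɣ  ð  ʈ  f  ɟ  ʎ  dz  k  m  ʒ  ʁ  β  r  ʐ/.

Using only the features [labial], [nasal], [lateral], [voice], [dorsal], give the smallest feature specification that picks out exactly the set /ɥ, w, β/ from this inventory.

[+voice, −nasal, +labial]

The class [+voice], [−nasal], [+labial] has exactly /ɥ, w, β/ as its extension in this inventory. No smaller conjunction from the listed features achieves this: [−nasal, +labial] alone would also admit /f/; [+voice, +labial] alone would also admit /ɱ, m/; [+voice, −nasal] alone would also admit /d, z, dʒ, l, …/; and checking the remaining two-feature bundles turns up none with this extension.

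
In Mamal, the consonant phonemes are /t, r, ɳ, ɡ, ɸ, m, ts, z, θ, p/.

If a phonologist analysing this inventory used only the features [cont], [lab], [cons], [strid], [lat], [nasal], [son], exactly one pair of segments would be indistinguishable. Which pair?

/t/ (voiceless alveolar stop) and /ɡ/ (voiced velar stop) are both [−continuant], [−labial], [+consonantal], [−strident], [−lateral], [−nasal], [−sonorant], so none of the listed features separates them. (They do differ in [voice], [coronal] and [dorsal], which are not among the given features.) Every other pair in the inventory differs on at least one listed feature.

t, ɡ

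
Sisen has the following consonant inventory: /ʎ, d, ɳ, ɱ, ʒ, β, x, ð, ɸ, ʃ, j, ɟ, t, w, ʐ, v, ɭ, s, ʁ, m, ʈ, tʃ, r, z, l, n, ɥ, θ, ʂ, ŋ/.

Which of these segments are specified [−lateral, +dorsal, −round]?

x, j, ɟ, ʁ, ŋ

First, the [−lateral] segments are /d, ɳ, ɱ, ʒ, β, x, ð, ɸ, ʃ, j, ɟ, t, w, ʐ, v, s, ʁ, m, ʈ, tʃ, r, z, n, ɥ, θ, ʂ, ŋ/.
Among these, [+dorsal] gives /x, j, ɟ, w, ʁ, ɥ, ŋ/.
Within that set, [−round] leaves /x, j, ɟ, ʁ, ŋ/.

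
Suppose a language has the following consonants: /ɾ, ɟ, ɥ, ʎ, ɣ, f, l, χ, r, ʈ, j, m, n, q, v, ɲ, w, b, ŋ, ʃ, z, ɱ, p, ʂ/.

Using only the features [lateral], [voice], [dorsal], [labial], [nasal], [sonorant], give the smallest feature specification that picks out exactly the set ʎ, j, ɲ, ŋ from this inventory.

/ʎ, j, ɲ, ŋ/ are all [+sonorant], [−labial], [+dorsal], and no other segment in the inventory matches all three values. Dropping any one of them over-generates: [−labial, +dorsal] alone would also admit /ɟ, ɣ, χ, q/; [+sonorant, +dorsal] alone would also admit /ɥ, w/; [+sonorant, −labial] alone would also admit /ɾ, l, r, n/. No other combination of two listed features picks out exactly this set either, so fewer than three features will not do.

[+sonorant, −labial, +dorsal]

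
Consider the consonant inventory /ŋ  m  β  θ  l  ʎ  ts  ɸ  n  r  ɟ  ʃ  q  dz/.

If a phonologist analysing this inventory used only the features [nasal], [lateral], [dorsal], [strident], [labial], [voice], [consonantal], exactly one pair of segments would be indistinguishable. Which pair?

ts, ʃ

/ts/ (voiceless alveolar affricate) and /ʃ/ (voiceless postalveolar fricative) are both [−nasal], [−lateral], [−dorsal], [+strident], [−labial], [−voice], [+consonantal], so none of the listed features separates them. (They do differ in [continuant], [anterior] and [distributed], which are not among the given features.) Every other pair in the inventory differs on at least one listed feature.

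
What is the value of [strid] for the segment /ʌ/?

[-strident]

/ʌ/ is the mid back unrounded lax vowel, hence [-strident].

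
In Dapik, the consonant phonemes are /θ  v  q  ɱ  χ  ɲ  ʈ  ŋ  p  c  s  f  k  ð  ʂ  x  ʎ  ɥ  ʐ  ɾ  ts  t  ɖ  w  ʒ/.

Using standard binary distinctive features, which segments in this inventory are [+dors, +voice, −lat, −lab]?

Checking each segment against [+dorsal], [+voice], [−lateral], [−labial]: /ɲ/ (palatal nasal), /ŋ/ (velar nasal) satisfy every feature; every other segment in the inventory fails at least one.

ɲ, ŋ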